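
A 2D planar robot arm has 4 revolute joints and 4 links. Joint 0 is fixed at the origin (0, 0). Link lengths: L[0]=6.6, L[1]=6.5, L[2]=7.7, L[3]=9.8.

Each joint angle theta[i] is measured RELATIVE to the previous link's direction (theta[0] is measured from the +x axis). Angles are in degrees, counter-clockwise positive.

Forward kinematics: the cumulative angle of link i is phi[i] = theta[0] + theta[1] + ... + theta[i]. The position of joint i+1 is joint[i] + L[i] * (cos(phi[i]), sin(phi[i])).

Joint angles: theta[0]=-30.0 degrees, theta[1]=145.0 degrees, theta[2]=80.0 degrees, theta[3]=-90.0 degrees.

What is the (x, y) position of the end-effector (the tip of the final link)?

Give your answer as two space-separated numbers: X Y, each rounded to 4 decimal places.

joint[0] = (0.0000, 0.0000)  (base)
link 0: phi[0] = -30 = -30 deg
  cos(-30 deg) = 0.8660, sin(-30 deg) = -0.5000
  joint[1] = (0.0000, 0.0000) + 6.6 * (0.8660, -0.5000) = (0.0000 + 5.7158, 0.0000 + -3.3000) = (5.7158, -3.3000)
link 1: phi[1] = -30 + 145 = 115 deg
  cos(115 deg) = -0.4226, sin(115 deg) = 0.9063
  joint[2] = (5.7158, -3.3000) + 6.5 * (-0.4226, 0.9063) = (5.7158 + -2.7470, -3.3000 + 5.8910) = (2.9687, 2.5910)
link 2: phi[2] = -30 + 145 + 80 = 195 deg
  cos(195 deg) = -0.9659, sin(195 deg) = -0.2588
  joint[3] = (2.9687, 2.5910) + 7.7 * (-0.9659, -0.2588) = (2.9687 + -7.4376, 2.5910 + -1.9929) = (-4.4689, 0.5981)
link 3: phi[3] = -30 + 145 + 80 + -90 = 105 deg
  cos(105 deg) = -0.2588, sin(105 deg) = 0.9659
  joint[4] = (-4.4689, 0.5981) + 9.8 * (-0.2588, 0.9659) = (-4.4689 + -2.5364, 0.5981 + 9.4661) = (-7.0053, 10.0642)
End effector: (-7.0053, 10.0642)

Answer: -7.0053 10.0642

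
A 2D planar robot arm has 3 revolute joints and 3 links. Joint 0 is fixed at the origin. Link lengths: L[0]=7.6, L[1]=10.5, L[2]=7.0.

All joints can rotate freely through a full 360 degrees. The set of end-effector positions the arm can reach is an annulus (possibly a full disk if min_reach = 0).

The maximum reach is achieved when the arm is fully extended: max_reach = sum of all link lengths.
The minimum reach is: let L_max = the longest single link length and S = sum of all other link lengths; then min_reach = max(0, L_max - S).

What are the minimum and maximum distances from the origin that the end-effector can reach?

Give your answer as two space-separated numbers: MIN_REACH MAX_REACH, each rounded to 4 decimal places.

Answer: 0.0000 25.1000

Derivation:
Link lengths: [7.6, 10.5, 7.0]
max_reach = 7.6 + 10.5 + 7 = 25.1
L_max = max([7.6, 10.5, 7.0]) = 10.5
S (sum of others) = 25.1 - 10.5 = 14.6
min_reach = max(0, 10.5 - 14.6) = max(0, -4.1) = 0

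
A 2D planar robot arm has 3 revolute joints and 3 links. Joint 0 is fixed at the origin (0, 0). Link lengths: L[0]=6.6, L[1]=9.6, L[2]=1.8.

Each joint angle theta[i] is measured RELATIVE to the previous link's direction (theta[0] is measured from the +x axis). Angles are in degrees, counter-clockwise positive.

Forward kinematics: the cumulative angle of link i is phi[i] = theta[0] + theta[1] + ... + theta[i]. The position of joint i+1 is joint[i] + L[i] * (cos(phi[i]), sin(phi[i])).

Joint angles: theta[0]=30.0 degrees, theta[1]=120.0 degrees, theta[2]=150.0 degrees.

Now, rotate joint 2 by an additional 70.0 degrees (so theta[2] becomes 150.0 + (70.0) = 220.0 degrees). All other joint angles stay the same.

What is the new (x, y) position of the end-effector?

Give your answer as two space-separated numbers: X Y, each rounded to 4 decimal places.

Answer: -0.8254 8.4126

Derivation:
joint[0] = (0.0000, 0.0000)  (base)
link 0: phi[0] = 30 = 30 deg
  cos(30 deg) = 0.8660, sin(30 deg) = 0.5000
  joint[1] = (0.0000, 0.0000) + 6.6 * (0.8660, 0.5000) = (0.0000 + 5.7158, 0.0000 + 3.3000) = (5.7158, 3.3000)
link 1: phi[1] = 30 + 120 = 150 deg
  cos(150 deg) = -0.8660, sin(150 deg) = 0.5000
  joint[2] = (5.7158, 3.3000) + 9.6 * (-0.8660, 0.5000) = (5.7158 + -8.3138, 3.3000 + 4.8000) = (-2.5981, 8.1000)
link 2: phi[2] = 30 + 120 + 220 = 370 deg
  cos(370 deg) = 0.9848, sin(370 deg) = 0.1736
  joint[3] = (-2.5981, 8.1000) + 1.8 * (0.9848, 0.1736) = (-2.5981 + 1.7727, 8.1000 + 0.3126) = (-0.8254, 8.4126)
End effector: (-0.8254, 8.4126)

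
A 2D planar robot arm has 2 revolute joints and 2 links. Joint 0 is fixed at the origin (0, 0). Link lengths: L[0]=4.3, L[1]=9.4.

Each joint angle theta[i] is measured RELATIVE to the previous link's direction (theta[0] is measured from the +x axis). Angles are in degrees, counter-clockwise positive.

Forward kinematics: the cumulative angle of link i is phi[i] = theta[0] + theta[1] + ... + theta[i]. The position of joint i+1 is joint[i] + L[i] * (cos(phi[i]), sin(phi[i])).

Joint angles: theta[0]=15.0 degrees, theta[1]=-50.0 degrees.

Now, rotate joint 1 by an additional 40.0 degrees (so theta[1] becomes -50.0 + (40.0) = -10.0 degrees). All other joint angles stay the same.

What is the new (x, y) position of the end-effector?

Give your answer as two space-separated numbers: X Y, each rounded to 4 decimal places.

Answer: 13.5177 1.9322

Derivation:
joint[0] = (0.0000, 0.0000)  (base)
link 0: phi[0] = 15 = 15 deg
  cos(15 deg) = 0.9659, sin(15 deg) = 0.2588
  joint[1] = (0.0000, 0.0000) + 4.3 * (0.9659, 0.2588) = (0.0000 + 4.1535, 0.0000 + 1.1129) = (4.1535, 1.1129)
link 1: phi[1] = 15 + -10 = 5 deg
  cos(5 deg) = 0.9962, sin(5 deg) = 0.0872
  joint[2] = (4.1535, 1.1129) + 9.4 * (0.9962, 0.0872) = (4.1535 + 9.3642, 1.1129 + 0.8193) = (13.5177, 1.9322)
End effector: (13.5177, 1.9322)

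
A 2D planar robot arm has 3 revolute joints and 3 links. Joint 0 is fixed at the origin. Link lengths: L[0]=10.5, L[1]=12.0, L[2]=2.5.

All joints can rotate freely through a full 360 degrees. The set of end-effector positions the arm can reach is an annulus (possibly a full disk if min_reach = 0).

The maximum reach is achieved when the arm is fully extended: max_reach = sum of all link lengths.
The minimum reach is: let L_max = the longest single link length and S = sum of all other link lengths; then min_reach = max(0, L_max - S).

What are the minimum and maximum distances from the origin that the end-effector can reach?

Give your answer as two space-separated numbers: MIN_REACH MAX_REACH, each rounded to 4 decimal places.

Answer: 0.0000 25.0000

Derivation:
Link lengths: [10.5, 12.0, 2.5]
max_reach = 10.5 + 12 + 2.5 = 25
L_max = max([10.5, 12.0, 2.5]) = 12
S (sum of others) = 25 - 12 = 13
min_reach = max(0, 12 - 13) = max(0, -1) = 0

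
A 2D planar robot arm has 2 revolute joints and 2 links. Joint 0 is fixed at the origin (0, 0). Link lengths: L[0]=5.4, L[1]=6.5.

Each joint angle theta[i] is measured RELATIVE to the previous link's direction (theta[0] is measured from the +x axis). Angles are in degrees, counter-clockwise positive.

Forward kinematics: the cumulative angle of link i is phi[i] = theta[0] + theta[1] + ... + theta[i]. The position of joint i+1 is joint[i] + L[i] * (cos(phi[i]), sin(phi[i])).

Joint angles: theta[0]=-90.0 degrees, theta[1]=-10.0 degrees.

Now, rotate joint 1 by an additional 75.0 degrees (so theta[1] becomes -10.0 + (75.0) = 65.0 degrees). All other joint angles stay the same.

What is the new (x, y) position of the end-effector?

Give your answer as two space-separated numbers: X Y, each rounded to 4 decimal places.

joint[0] = (0.0000, 0.0000)  (base)
link 0: phi[0] = -90 = -90 deg
  cos(-90 deg) = 0.0000, sin(-90 deg) = -1.0000
  joint[1] = (0.0000, 0.0000) + 5.4 * (0.0000, -1.0000) = (0.0000 + 0.0000, 0.0000 + -5.4000) = (0.0000, -5.4000)
link 1: phi[1] = -90 + 65 = -25 deg
  cos(-25 deg) = 0.9063, sin(-25 deg) = -0.4226
  joint[2] = (0.0000, -5.4000) + 6.5 * (0.9063, -0.4226) = (0.0000 + 5.8910, -5.4000 + -2.7470) = (5.8910, -8.1470)
End effector: (5.8910, -8.1470)

Answer: 5.8910 -8.1470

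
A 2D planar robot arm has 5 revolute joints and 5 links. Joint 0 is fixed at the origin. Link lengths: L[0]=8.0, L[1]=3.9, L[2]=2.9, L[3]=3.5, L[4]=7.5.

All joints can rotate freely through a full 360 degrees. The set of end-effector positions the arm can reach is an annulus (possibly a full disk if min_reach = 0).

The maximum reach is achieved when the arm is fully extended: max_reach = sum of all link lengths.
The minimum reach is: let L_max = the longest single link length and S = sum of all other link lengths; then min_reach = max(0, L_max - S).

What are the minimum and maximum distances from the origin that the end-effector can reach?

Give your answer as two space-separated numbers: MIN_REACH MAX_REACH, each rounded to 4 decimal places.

Answer: 0.0000 25.8000

Derivation:
Link lengths: [8.0, 3.9, 2.9, 3.5, 7.5]
max_reach = 8 + 3.9 + 2.9 + 3.5 + 7.5 = 25.8
L_max = max([8.0, 3.9, 2.9, 3.5, 7.5]) = 8
S (sum of others) = 25.8 - 8 = 17.8
min_reach = max(0, 8 - 17.8) = max(0, -9.8) = 0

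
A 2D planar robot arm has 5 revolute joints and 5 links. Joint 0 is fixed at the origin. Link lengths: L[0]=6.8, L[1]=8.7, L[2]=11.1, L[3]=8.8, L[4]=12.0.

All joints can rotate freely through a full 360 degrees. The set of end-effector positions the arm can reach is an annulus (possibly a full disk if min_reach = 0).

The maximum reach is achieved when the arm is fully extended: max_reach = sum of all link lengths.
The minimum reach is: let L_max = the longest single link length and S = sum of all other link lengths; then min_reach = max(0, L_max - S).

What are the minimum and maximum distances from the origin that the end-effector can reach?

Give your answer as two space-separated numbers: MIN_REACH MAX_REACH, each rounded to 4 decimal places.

Answer: 0.0000 47.4000

Derivation:
Link lengths: [6.8, 8.7, 11.1, 8.8, 12.0]
max_reach = 6.8 + 8.7 + 11.1 + 8.8 + 12 = 47.4
L_max = max([6.8, 8.7, 11.1, 8.8, 12.0]) = 12
S (sum of others) = 47.4 - 12 = 35.4
min_reach = max(0, 12 - 35.4) = max(0, -23.4) = 0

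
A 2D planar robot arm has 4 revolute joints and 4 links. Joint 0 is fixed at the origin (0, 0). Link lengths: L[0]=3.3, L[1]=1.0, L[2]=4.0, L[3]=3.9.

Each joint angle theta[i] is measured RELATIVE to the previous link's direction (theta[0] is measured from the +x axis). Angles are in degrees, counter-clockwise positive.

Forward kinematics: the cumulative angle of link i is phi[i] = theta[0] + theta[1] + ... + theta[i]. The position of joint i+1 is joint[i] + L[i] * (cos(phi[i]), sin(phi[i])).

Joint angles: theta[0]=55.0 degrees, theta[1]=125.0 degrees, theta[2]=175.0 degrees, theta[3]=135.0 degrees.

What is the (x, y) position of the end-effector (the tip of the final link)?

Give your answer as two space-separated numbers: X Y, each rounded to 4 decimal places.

Answer: 2.3707 5.3422

Derivation:
joint[0] = (0.0000, 0.0000)  (base)
link 0: phi[0] = 55 = 55 deg
  cos(55 deg) = 0.5736, sin(55 deg) = 0.8192
  joint[1] = (0.0000, 0.0000) + 3.3 * (0.5736, 0.8192) = (0.0000 + 1.8928, 0.0000 + 2.7032) = (1.8928, 2.7032)
link 1: phi[1] = 55 + 125 = 180 deg
  cos(180 deg) = -1.0000, sin(180 deg) = 0.0000
  joint[2] = (1.8928, 2.7032) + 1 * (-1.0000, 0.0000) = (1.8928 + -1.0000, 2.7032 + 0.0000) = (0.8928, 2.7032)
link 2: phi[2] = 55 + 125 + 175 = 355 deg
  cos(355 deg) = 0.9962, sin(355 deg) = -0.0872
  joint[3] = (0.8928, 2.7032) + 4 * (0.9962, -0.0872) = (0.8928 + 3.9848, 2.7032 + -0.3486) = (4.8776, 2.3546)
link 3: phi[3] = 55 + 125 + 175 + 135 = 490 deg
  cos(490 deg) = -0.6428, sin(490 deg) = 0.7660
  joint[4] = (4.8776, 2.3546) + 3.9 * (-0.6428, 0.7660) = (4.8776 + -2.5069, 2.3546 + 2.9876) = (2.3707, 5.3422)
End effector: (2.3707, 5.3422)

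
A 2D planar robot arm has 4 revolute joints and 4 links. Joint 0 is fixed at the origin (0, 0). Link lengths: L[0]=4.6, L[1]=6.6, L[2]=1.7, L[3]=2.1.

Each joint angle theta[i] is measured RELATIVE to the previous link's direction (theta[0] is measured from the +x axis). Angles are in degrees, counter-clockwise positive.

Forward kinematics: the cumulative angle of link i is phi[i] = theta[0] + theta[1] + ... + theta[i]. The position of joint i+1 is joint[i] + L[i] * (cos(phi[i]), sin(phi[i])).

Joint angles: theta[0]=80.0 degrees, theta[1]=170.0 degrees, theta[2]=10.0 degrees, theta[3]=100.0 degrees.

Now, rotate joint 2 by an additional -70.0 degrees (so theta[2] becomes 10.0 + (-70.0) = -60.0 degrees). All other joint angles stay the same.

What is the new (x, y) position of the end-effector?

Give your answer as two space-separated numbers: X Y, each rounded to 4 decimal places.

Answer: -2.4145 -3.9404

Derivation:
joint[0] = (0.0000, 0.0000)  (base)
link 0: phi[0] = 80 = 80 deg
  cos(80 deg) = 0.1736, sin(80 deg) = 0.9848
  joint[1] = (0.0000, 0.0000) + 4.6 * (0.1736, 0.9848) = (0.0000 + 0.7988, 0.0000 + 4.5301) = (0.7988, 4.5301)
link 1: phi[1] = 80 + 170 = 250 deg
  cos(250 deg) = -0.3420, sin(250 deg) = -0.9397
  joint[2] = (0.7988, 4.5301) + 6.6 * (-0.3420, -0.9397) = (0.7988 + -2.2573, 4.5301 + -6.2020) = (-1.4586, -1.6719)
link 2: phi[2] = 80 + 170 + -60 = 190 deg
  cos(190 deg) = -0.9848, sin(190 deg) = -0.1736
  joint[3] = (-1.4586, -1.6719) + 1.7 * (-0.9848, -0.1736) = (-1.4586 + -1.6742, -1.6719 + -0.2952) = (-3.1327, -1.9671)
link 3: phi[3] = 80 + 170 + -60 + 100 = 290 deg
  cos(290 deg) = 0.3420, sin(290 deg) = -0.9397
  joint[4] = (-3.1327, -1.9671) + 2.1 * (0.3420, -0.9397) = (-3.1327 + 0.7182, -1.9671 + -1.9734) = (-2.4145, -3.9404)
End effector: (-2.4145, -3.9404)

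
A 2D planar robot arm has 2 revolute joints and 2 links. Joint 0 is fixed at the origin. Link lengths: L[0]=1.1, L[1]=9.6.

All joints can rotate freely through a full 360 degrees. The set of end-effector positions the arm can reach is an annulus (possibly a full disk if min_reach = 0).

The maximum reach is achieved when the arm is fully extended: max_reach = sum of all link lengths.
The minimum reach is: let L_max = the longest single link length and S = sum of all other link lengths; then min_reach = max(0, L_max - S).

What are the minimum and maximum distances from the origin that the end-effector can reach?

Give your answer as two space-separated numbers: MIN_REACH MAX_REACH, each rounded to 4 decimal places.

Answer: 8.5000 10.7000

Derivation:
Link lengths: [1.1, 9.6]
max_reach = 1.1 + 9.6 = 10.7
L_max = max([1.1, 9.6]) = 9.6
S (sum of others) = 10.7 - 9.6 = 1.1
min_reach = max(0, 9.6 - 1.1) = max(0, 8.5) = 8.5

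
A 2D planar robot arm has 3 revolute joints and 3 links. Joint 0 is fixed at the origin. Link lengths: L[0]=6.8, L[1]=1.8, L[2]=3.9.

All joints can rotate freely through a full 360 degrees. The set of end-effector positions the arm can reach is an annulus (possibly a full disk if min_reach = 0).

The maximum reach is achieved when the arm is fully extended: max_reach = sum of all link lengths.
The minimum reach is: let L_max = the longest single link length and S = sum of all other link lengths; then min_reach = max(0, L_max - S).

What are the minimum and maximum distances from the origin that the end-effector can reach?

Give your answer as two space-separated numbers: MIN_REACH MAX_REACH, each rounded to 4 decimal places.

Answer: 1.1000 12.5000

Derivation:
Link lengths: [6.8, 1.8, 3.9]
max_reach = 6.8 + 1.8 + 3.9 = 12.5
L_max = max([6.8, 1.8, 3.9]) = 6.8
S (sum of others) = 12.5 - 6.8 = 5.7
min_reach = max(0, 6.8 - 5.7) = max(0, 1.1) = 1.1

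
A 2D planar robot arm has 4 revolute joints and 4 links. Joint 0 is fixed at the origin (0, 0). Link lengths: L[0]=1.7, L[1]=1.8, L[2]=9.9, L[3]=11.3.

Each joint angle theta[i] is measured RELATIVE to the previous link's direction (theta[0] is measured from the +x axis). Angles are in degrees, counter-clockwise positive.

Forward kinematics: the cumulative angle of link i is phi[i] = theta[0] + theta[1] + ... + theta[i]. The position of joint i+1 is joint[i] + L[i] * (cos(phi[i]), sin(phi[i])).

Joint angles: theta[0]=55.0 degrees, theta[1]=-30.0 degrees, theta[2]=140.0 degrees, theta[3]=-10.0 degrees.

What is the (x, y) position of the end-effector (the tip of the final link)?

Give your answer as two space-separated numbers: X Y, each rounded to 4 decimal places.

joint[0] = (0.0000, 0.0000)  (base)
link 0: phi[0] = 55 = 55 deg
  cos(55 deg) = 0.5736, sin(55 deg) = 0.8192
  joint[1] = (0.0000, 0.0000) + 1.7 * (0.5736, 0.8192) = (0.0000 + 0.9751, 0.0000 + 1.3926) = (0.9751, 1.3926)
link 1: phi[1] = 55 + -30 = 25 deg
  cos(25 deg) = 0.9063, sin(25 deg) = 0.4226
  joint[2] = (0.9751, 1.3926) + 1.8 * (0.9063, 0.4226) = (0.9751 + 1.6314, 1.3926 + 0.7607) = (2.6064, 2.1533)
link 2: phi[2] = 55 + -30 + 140 = 165 deg
  cos(165 deg) = -0.9659, sin(165 deg) = 0.2588
  joint[3] = (2.6064, 2.1533) + 9.9 * (-0.9659, 0.2588) = (2.6064 + -9.5627, 2.1533 + 2.5623) = (-6.9562, 4.7156)
link 3: phi[3] = 55 + -30 + 140 + -10 = 155 deg
  cos(155 deg) = -0.9063, sin(155 deg) = 0.4226
  joint[4] = (-6.9562, 4.7156) + 11.3 * (-0.9063, 0.4226) = (-6.9562 + -10.2413, 4.7156 + 4.7756) = (-17.1975, 9.4912)
End effector: (-17.1975, 9.4912)

Answer: -17.1975 9.4912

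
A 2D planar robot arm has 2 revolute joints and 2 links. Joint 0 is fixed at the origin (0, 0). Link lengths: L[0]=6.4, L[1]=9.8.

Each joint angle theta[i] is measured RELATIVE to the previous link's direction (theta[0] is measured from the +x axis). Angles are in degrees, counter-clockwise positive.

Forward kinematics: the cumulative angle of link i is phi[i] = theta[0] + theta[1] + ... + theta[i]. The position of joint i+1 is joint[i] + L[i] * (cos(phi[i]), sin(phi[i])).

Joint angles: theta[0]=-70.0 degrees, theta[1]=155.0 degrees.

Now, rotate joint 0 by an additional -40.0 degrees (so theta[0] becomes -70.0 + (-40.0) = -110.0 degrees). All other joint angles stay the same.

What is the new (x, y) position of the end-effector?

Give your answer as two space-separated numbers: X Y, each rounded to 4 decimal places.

joint[0] = (0.0000, 0.0000)  (base)
link 0: phi[0] = -110 = -110 deg
  cos(-110 deg) = -0.3420, sin(-110 deg) = -0.9397
  joint[1] = (0.0000, 0.0000) + 6.4 * (-0.3420, -0.9397) = (0.0000 + -2.1889, 0.0000 + -6.0140) = (-2.1889, -6.0140)
link 1: phi[1] = -110 + 155 = 45 deg
  cos(45 deg) = 0.7071, sin(45 deg) = 0.7071
  joint[2] = (-2.1889, -6.0140) + 9.8 * (0.7071, 0.7071) = (-2.1889 + 6.9296, -6.0140 + 6.9296) = (4.7407, 0.9156)
End effector: (4.7407, 0.9156)

Answer: 4.7407 0.9156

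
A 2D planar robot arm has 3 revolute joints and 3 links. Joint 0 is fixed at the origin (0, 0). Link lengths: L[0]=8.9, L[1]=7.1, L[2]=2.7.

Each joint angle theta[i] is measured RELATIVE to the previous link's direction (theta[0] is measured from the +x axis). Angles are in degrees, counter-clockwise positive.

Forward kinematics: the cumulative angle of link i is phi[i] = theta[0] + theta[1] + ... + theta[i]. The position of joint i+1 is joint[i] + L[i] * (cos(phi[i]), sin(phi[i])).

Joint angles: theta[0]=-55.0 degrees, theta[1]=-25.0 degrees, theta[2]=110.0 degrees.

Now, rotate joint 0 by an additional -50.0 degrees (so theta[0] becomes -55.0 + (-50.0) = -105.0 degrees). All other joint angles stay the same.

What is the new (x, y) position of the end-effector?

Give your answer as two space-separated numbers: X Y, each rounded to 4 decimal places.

joint[0] = (0.0000, 0.0000)  (base)
link 0: phi[0] = -105 = -105 deg
  cos(-105 deg) = -0.2588, sin(-105 deg) = -0.9659
  joint[1] = (0.0000, 0.0000) + 8.9 * (-0.2588, -0.9659) = (0.0000 + -2.3035, 0.0000 + -8.5967) = (-2.3035, -8.5967)
link 1: phi[1] = -105 + -25 = -130 deg
  cos(-130 deg) = -0.6428, sin(-130 deg) = -0.7660
  joint[2] = (-2.3035, -8.5967) + 7.1 * (-0.6428, -0.7660) = (-2.3035 + -4.5638, -8.5967 + -5.4389) = (-6.8673, -14.0357)
link 2: phi[2] = -105 + -25 + 110 = -20 deg
  cos(-20 deg) = 0.9397, sin(-20 deg) = -0.3420
  joint[3] = (-6.8673, -14.0357) + 2.7 * (0.9397, -0.3420) = (-6.8673 + 2.5372, -14.0357 + -0.9235) = (-4.3301, -14.9591)
End effector: (-4.3301, -14.9591)

Answer: -4.3301 -14.9591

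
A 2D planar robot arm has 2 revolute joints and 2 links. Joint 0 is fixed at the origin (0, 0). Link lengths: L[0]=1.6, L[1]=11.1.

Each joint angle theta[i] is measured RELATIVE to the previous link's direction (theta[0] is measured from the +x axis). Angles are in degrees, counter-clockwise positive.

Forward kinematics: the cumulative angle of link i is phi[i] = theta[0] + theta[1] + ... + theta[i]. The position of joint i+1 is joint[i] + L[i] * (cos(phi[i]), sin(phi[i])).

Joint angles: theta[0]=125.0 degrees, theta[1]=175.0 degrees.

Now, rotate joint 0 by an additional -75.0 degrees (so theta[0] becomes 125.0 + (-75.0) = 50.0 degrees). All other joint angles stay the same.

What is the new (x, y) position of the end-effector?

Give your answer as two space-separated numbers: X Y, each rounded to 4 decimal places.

joint[0] = (0.0000, 0.0000)  (base)
link 0: phi[0] = 50 = 50 deg
  cos(50 deg) = 0.6428, sin(50 deg) = 0.7660
  joint[1] = (0.0000, 0.0000) + 1.6 * (0.6428, 0.7660) = (0.0000 + 1.0285, 0.0000 + 1.2257) = (1.0285, 1.2257)
link 1: phi[1] = 50 + 175 = 225 deg
  cos(225 deg) = -0.7071, sin(225 deg) = -0.7071
  joint[2] = (1.0285, 1.2257) + 11.1 * (-0.7071, -0.7071) = (1.0285 + -7.8489, 1.2257 + -7.8489) = (-6.8204, -6.6232)
End effector: (-6.8204, -6.6232)

Answer: -6.8204 -6.6232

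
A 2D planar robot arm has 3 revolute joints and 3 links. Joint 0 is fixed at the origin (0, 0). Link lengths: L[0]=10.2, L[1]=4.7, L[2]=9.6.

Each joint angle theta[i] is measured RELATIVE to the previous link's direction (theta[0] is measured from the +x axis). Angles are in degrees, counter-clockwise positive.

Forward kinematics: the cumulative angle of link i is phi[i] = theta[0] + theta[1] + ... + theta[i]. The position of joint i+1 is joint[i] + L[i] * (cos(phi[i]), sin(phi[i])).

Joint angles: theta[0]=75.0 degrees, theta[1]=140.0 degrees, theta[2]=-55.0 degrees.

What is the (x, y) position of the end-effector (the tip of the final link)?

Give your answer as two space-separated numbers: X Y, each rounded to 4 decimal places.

joint[0] = (0.0000, 0.0000)  (base)
link 0: phi[0] = 75 = 75 deg
  cos(75 deg) = 0.2588, sin(75 deg) = 0.9659
  joint[1] = (0.0000, 0.0000) + 10.2 * (0.2588, 0.9659) = (0.0000 + 2.6400, 0.0000 + 9.8524) = (2.6400, 9.8524)
link 1: phi[1] = 75 + 140 = 215 deg
  cos(215 deg) = -0.8192, sin(215 deg) = -0.5736
  joint[2] = (2.6400, 9.8524) + 4.7 * (-0.8192, -0.5736) = (2.6400 + -3.8500, 9.8524 + -2.6958) = (-1.2101, 7.1566)
link 2: phi[2] = 75 + 140 + -55 = 160 deg
  cos(160 deg) = -0.9397, sin(160 deg) = 0.3420
  joint[3] = (-1.2101, 7.1566) + 9.6 * (-0.9397, 0.3420) = (-1.2101 + -9.0210, 7.1566 + 3.2834) = (-10.2311, 10.4400)
End effector: (-10.2311, 10.4400)

Answer: -10.2311 10.4400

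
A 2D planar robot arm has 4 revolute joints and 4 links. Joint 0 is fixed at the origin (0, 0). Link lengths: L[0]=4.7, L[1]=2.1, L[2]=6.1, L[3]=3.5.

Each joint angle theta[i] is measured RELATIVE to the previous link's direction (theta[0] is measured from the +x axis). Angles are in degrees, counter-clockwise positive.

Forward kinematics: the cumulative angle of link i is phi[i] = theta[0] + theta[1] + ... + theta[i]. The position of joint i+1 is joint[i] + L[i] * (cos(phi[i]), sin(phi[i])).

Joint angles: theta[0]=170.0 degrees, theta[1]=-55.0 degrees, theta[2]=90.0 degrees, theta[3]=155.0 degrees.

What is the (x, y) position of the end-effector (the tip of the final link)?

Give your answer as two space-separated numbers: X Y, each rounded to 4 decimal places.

joint[0] = (0.0000, 0.0000)  (base)
link 0: phi[0] = 170 = 170 deg
  cos(170 deg) = -0.9848, sin(170 deg) = 0.1736
  joint[1] = (0.0000, 0.0000) + 4.7 * (-0.9848, 0.1736) = (0.0000 + -4.6286, 0.0000 + 0.8161) = (-4.6286, 0.8161)
link 1: phi[1] = 170 + -55 = 115 deg
  cos(115 deg) = -0.4226, sin(115 deg) = 0.9063
  joint[2] = (-4.6286, 0.8161) + 2.1 * (-0.4226, 0.9063) = (-4.6286 + -0.8875, 0.8161 + 1.9032) = (-5.5161, 2.7194)
link 2: phi[2] = 170 + -55 + 90 = 205 deg
  cos(205 deg) = -0.9063, sin(205 deg) = -0.4226
  joint[3] = (-5.5161, 2.7194) + 6.1 * (-0.9063, -0.4226) = (-5.5161 + -5.5285, 2.7194 + -2.5780) = (-11.0446, 0.1414)
link 3: phi[3] = 170 + -55 + 90 + 155 = 360 deg
  cos(360 deg) = 1.0000, sin(360 deg) = -0.0000
  joint[4] = (-11.0446, 0.1414) + 3.5 * (1.0000, -0.0000) = (-11.0446 + 3.5000, 0.1414 + -0.0000) = (-7.5446, 0.1414)
End effector: (-7.5446, 0.1414)

Answer: -7.5446 0.1414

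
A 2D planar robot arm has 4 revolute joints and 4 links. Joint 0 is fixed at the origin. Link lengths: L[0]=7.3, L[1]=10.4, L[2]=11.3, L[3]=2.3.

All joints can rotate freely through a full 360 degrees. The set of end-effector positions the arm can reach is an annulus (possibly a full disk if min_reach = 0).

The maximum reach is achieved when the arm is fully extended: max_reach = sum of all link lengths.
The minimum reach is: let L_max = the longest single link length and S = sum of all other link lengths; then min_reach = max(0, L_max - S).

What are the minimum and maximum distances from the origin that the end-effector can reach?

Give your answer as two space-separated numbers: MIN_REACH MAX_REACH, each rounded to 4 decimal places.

Answer: 0.0000 31.3000

Derivation:
Link lengths: [7.3, 10.4, 11.3, 2.3]
max_reach = 7.3 + 10.4 + 11.3 + 2.3 = 31.3
L_max = max([7.3, 10.4, 11.3, 2.3]) = 11.3
S (sum of others) = 31.3 - 11.3 = 20
min_reach = max(0, 11.3 - 20) = max(0, -8.7) = 0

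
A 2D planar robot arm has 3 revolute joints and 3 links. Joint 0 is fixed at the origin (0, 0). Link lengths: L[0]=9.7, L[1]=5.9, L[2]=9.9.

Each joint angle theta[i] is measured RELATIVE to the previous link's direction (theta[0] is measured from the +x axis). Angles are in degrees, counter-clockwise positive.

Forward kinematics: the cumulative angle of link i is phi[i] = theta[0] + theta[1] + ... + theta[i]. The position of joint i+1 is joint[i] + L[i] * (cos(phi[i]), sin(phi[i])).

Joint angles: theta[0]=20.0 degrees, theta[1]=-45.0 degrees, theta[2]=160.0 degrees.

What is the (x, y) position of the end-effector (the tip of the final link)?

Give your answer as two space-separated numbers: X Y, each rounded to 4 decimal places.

joint[0] = (0.0000, 0.0000)  (base)
link 0: phi[0] = 20 = 20 deg
  cos(20 deg) = 0.9397, sin(20 deg) = 0.3420
  joint[1] = (0.0000, 0.0000) + 9.7 * (0.9397, 0.3420) = (0.0000 + 9.1150, 0.0000 + 3.3176) = (9.1150, 3.3176)
link 1: phi[1] = 20 + -45 = -25 deg
  cos(-25 deg) = 0.9063, sin(-25 deg) = -0.4226
  joint[2] = (9.1150, 3.3176) + 5.9 * (0.9063, -0.4226) = (9.1150 + 5.3472, 3.3176 + -2.4934) = (14.4622, 0.8241)
link 2: phi[2] = 20 + -45 + 160 = 135 deg
  cos(135 deg) = -0.7071, sin(135 deg) = 0.7071
  joint[3] = (14.4622, 0.8241) + 9.9 * (-0.7071, 0.7071) = (14.4622 + -7.0004, 0.8241 + 7.0004) = (7.4619, 7.8245)
End effector: (7.4619, 7.8245)

Answer: 7.4619 7.8245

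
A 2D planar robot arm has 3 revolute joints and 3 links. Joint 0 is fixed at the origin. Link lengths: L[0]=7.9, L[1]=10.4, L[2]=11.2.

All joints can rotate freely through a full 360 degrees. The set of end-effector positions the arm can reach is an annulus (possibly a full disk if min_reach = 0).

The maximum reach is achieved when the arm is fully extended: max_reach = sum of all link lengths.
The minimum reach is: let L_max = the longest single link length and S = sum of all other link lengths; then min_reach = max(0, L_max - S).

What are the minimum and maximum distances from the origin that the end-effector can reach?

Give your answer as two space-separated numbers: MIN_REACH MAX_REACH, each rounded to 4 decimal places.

Link lengths: [7.9, 10.4, 11.2]
max_reach = 7.9 + 10.4 + 11.2 = 29.5
L_max = max([7.9, 10.4, 11.2]) = 11.2
S (sum of others) = 29.5 - 11.2 = 18.3
min_reach = max(0, 11.2 - 18.3) = max(0, -7.1) = 0

Answer: 0.0000 29.5000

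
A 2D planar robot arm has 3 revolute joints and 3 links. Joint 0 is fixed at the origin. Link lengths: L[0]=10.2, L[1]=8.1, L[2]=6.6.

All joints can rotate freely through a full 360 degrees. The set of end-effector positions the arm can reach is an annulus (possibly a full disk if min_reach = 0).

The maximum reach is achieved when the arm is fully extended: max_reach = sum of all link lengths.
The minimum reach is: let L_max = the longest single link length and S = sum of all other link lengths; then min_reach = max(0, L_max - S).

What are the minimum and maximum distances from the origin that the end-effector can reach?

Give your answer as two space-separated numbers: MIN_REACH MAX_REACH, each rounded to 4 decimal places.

Link lengths: [10.2, 8.1, 6.6]
max_reach = 10.2 + 8.1 + 6.6 = 24.9
L_max = max([10.2, 8.1, 6.6]) = 10.2
S (sum of others) = 24.9 - 10.2 = 14.7
min_reach = max(0, 10.2 - 14.7) = max(0, -4.5) = 0

Answer: 0.0000 24.9000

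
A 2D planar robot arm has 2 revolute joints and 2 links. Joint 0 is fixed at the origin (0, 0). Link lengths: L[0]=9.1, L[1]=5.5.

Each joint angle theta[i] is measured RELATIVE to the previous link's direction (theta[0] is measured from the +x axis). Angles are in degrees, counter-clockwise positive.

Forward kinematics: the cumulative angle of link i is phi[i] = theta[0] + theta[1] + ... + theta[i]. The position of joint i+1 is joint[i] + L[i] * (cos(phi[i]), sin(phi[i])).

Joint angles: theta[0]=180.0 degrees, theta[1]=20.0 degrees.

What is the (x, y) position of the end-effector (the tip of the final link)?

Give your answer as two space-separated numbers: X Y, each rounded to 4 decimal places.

Answer: -14.2683 -1.8811

Derivation:
joint[0] = (0.0000, 0.0000)  (base)
link 0: phi[0] = 180 = 180 deg
  cos(180 deg) = -1.0000, sin(180 deg) = 0.0000
  joint[1] = (0.0000, 0.0000) + 9.1 * (-1.0000, 0.0000) = (0.0000 + -9.1000, 0.0000 + 0.0000) = (-9.1000, 0.0000)
link 1: phi[1] = 180 + 20 = 200 deg
  cos(200 deg) = -0.9397, sin(200 deg) = -0.3420
  joint[2] = (-9.1000, 0.0000) + 5.5 * (-0.9397, -0.3420) = (-9.1000 + -5.1683, 0.0000 + -1.8811) = (-14.2683, -1.8811)
End effector: (-14.2683, -1.8811)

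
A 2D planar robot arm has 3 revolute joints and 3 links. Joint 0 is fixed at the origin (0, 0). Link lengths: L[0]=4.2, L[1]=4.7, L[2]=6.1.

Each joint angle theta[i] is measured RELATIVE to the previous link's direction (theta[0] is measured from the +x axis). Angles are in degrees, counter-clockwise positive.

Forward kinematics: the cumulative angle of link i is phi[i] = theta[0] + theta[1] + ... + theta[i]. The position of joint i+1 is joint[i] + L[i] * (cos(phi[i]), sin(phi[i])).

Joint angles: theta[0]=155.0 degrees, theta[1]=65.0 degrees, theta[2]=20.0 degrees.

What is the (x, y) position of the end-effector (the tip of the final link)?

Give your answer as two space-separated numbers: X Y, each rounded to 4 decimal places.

Answer: -10.4569 -6.5289

Derivation:
joint[0] = (0.0000, 0.0000)  (base)
link 0: phi[0] = 155 = 155 deg
  cos(155 deg) = -0.9063, sin(155 deg) = 0.4226
  joint[1] = (0.0000, 0.0000) + 4.2 * (-0.9063, 0.4226) = (0.0000 + -3.8065, 0.0000 + 1.7750) = (-3.8065, 1.7750)
link 1: phi[1] = 155 + 65 = 220 deg
  cos(220 deg) = -0.7660, sin(220 deg) = -0.6428
  joint[2] = (-3.8065, 1.7750) + 4.7 * (-0.7660, -0.6428) = (-3.8065 + -3.6004, 1.7750 + -3.0211) = (-7.4069, -1.2461)
link 2: phi[2] = 155 + 65 + 20 = 240 deg
  cos(240 deg) = -0.5000, sin(240 deg) = -0.8660
  joint[3] = (-7.4069, -1.2461) + 6.1 * (-0.5000, -0.8660) = (-7.4069 + -3.0500, -1.2461 + -5.2828) = (-10.4569, -6.5289)
End effector: (-10.4569, -6.5289)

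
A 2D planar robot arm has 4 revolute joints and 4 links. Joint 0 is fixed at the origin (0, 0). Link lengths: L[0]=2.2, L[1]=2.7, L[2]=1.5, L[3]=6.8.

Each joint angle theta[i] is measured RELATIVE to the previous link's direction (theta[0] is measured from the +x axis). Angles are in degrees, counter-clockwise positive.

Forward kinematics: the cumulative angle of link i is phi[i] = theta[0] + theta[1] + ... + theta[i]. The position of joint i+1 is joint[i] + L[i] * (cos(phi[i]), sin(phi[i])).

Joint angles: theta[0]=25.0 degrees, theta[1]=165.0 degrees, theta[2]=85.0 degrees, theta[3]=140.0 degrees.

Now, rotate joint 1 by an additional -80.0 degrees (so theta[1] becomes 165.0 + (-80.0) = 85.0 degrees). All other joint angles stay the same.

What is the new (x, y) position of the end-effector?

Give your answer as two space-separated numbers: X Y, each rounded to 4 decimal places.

joint[0] = (0.0000, 0.0000)  (base)
link 0: phi[0] = 25 = 25 deg
  cos(25 deg) = 0.9063, sin(25 deg) = 0.4226
  joint[1] = (0.0000, 0.0000) + 2.2 * (0.9063, 0.4226) = (0.0000 + 1.9939, 0.0000 + 0.9298) = (1.9939, 0.9298)
link 1: phi[1] = 25 + 85 = 110 deg
  cos(110 deg) = -0.3420, sin(110 deg) = 0.9397
  joint[2] = (1.9939, 0.9298) + 2.7 * (-0.3420, 0.9397) = (1.9939 + -0.9235, 0.9298 + 2.5372) = (1.0704, 3.4669)
link 2: phi[2] = 25 + 85 + 85 = 195 deg
  cos(195 deg) = -0.9659, sin(195 deg) = -0.2588
  joint[3] = (1.0704, 3.4669) + 1.5 * (-0.9659, -0.2588) = (1.0704 + -1.4489, 3.4669 + -0.3882) = (-0.3785, 3.0787)
link 3: phi[3] = 25 + 85 + 85 + 140 = 335 deg
  cos(335 deg) = 0.9063, sin(335 deg) = -0.4226
  joint[4] = (-0.3785, 3.0787) + 6.8 * (0.9063, -0.4226) = (-0.3785 + 6.1629, 3.0787 + -2.8738) = (5.7844, 0.2049)
End effector: (5.7844, 0.2049)

Answer: 5.7844 0.2049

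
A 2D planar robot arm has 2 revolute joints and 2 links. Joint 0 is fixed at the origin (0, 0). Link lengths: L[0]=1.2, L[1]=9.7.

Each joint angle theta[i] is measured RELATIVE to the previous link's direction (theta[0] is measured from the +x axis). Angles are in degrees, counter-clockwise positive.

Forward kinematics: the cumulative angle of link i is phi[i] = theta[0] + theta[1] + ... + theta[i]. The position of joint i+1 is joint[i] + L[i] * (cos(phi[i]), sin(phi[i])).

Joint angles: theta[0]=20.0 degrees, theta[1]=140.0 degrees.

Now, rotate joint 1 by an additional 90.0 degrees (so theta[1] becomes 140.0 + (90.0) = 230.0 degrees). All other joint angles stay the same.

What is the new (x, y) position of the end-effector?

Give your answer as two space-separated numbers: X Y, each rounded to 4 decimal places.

joint[0] = (0.0000, 0.0000)  (base)
link 0: phi[0] = 20 = 20 deg
  cos(20 deg) = 0.9397, sin(20 deg) = 0.3420
  joint[1] = (0.0000, 0.0000) + 1.2 * (0.9397, 0.3420) = (0.0000 + 1.1276, 0.0000 + 0.4104) = (1.1276, 0.4104)
link 1: phi[1] = 20 + 230 = 250 deg
  cos(250 deg) = -0.3420, sin(250 deg) = -0.9397
  joint[2] = (1.1276, 0.4104) + 9.7 * (-0.3420, -0.9397) = (1.1276 + -3.3176, 0.4104 + -9.1150) = (-2.1900, -8.7046)
End effector: (-2.1900, -8.7046)

Answer: -2.1900 -8.7046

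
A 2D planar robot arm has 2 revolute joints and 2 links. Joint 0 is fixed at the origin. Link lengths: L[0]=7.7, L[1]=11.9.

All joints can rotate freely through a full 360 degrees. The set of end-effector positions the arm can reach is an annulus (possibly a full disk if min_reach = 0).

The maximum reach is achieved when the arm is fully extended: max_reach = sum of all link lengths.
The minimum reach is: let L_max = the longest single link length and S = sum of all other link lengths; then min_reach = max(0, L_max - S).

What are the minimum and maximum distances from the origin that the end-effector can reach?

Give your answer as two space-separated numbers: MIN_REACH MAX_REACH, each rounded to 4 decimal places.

Answer: 4.2000 19.6000

Derivation:
Link lengths: [7.7, 11.9]
max_reach = 7.7 + 11.9 = 19.6
L_max = max([7.7, 11.9]) = 11.9
S (sum of others) = 19.6 - 11.9 = 7.7
min_reach = max(0, 11.9 - 7.7) = max(0, 4.2) = 4.2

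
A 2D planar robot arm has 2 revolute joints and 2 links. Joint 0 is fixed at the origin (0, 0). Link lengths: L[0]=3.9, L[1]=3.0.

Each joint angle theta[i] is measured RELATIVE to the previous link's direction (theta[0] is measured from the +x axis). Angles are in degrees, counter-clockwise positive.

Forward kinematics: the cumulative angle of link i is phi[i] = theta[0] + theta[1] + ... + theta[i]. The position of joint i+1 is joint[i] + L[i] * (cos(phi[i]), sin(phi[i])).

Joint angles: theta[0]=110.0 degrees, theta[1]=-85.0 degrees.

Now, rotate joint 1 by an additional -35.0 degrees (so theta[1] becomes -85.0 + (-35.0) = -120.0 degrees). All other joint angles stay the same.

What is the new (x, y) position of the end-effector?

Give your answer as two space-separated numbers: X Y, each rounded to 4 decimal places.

joint[0] = (0.0000, 0.0000)  (base)
link 0: phi[0] = 110 = 110 deg
  cos(110 deg) = -0.3420, sin(110 deg) = 0.9397
  joint[1] = (0.0000, 0.0000) + 3.9 * (-0.3420, 0.9397) = (0.0000 + -1.3339, 0.0000 + 3.6648) = (-1.3339, 3.6648)
link 1: phi[1] = 110 + -120 = -10 deg
  cos(-10 deg) = 0.9848, sin(-10 deg) = -0.1736
  joint[2] = (-1.3339, 3.6648) + 3 * (0.9848, -0.1736) = (-1.3339 + 2.9544, 3.6648 + -0.5209) = (1.6205, 3.1439)
End effector: (1.6205, 3.1439)

Answer: 1.6205 3.1439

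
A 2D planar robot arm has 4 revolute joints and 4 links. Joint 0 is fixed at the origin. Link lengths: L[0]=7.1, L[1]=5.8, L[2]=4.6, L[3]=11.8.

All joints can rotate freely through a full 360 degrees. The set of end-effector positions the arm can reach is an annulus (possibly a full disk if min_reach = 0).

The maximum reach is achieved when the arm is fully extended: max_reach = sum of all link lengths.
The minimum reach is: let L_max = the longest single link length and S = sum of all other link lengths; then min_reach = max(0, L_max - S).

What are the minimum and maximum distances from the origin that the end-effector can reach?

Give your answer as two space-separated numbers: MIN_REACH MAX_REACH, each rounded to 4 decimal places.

Answer: 0.0000 29.3000

Derivation:
Link lengths: [7.1, 5.8, 4.6, 11.8]
max_reach = 7.1 + 5.8 + 4.6 + 11.8 = 29.3
L_max = max([7.1, 5.8, 4.6, 11.8]) = 11.8
S (sum of others) = 29.3 - 11.8 = 17.5
min_reach = max(0, 11.8 - 17.5) = max(0, -5.7) = 0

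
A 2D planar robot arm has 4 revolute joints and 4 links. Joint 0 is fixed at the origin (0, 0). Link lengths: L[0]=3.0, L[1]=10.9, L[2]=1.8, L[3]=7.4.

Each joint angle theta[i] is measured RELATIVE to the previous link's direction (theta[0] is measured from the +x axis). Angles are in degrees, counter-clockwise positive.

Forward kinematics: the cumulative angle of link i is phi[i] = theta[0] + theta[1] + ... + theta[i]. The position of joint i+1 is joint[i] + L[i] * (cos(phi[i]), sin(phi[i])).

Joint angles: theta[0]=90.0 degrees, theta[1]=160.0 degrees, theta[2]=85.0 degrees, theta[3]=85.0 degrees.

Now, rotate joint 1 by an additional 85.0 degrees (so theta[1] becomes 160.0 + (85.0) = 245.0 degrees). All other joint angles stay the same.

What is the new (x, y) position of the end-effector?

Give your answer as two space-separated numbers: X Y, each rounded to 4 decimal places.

Answer: 4.7170 4.1968

Derivation:
joint[0] = (0.0000, 0.0000)  (base)
link 0: phi[0] = 90 = 90 deg
  cos(90 deg) = 0.0000, sin(90 deg) = 1.0000
  joint[1] = (0.0000, 0.0000) + 3 * (0.0000, 1.0000) = (0.0000 + 0.0000, 0.0000 + 3.0000) = (0.0000, 3.0000)
link 1: phi[1] = 90 + 245 = 335 deg
  cos(335 deg) = 0.9063, sin(335 deg) = -0.4226
  joint[2] = (0.0000, 3.0000) + 10.9 * (0.9063, -0.4226) = (0.0000 + 9.8788, 3.0000 + -4.6065) = (9.8788, -1.6065)
link 2: phi[2] = 90 + 245 + 85 = 420 deg
  cos(420 deg) = 0.5000, sin(420 deg) = 0.8660
  joint[3] = (9.8788, -1.6065) + 1.8 * (0.5000, 0.8660) = (9.8788 + 0.9000, -1.6065 + 1.5588) = (10.7788, -0.0477)
link 3: phi[3] = 90 + 245 + 85 + 85 = 505 deg
  cos(505 deg) = -0.8192, sin(505 deg) = 0.5736
  joint[4] = (10.7788, -0.0477) + 7.4 * (-0.8192, 0.5736) = (10.7788 + -6.0617, -0.0477 + 4.2445) = (4.7170, 4.1968)
End effector: (4.7170, 4.1968)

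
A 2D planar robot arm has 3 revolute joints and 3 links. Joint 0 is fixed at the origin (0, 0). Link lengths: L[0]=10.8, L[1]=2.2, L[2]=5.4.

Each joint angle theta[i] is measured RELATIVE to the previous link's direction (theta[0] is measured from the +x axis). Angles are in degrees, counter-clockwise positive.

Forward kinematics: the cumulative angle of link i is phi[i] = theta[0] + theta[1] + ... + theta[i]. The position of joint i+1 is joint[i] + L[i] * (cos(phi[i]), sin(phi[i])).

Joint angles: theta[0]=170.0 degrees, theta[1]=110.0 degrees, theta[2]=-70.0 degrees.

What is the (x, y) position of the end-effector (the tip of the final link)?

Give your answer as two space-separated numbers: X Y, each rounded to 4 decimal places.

Answer: -14.9304 -2.9912

Derivation:
joint[0] = (0.0000, 0.0000)  (base)
link 0: phi[0] = 170 = 170 deg
  cos(170 deg) = -0.9848, sin(170 deg) = 0.1736
  joint[1] = (0.0000, 0.0000) + 10.8 * (-0.9848, 0.1736) = (0.0000 + -10.6359, 0.0000 + 1.8754) = (-10.6359, 1.8754)
link 1: phi[1] = 170 + 110 = 280 deg
  cos(280 deg) = 0.1736, sin(280 deg) = -0.9848
  joint[2] = (-10.6359, 1.8754) + 2.2 * (0.1736, -0.9848) = (-10.6359 + 0.3820, 1.8754 + -2.1666) = (-10.2539, -0.2912)
link 2: phi[2] = 170 + 110 + -70 = 210 deg
  cos(210 deg) = -0.8660, sin(210 deg) = -0.5000
  joint[3] = (-10.2539, -0.2912) + 5.4 * (-0.8660, -0.5000) = (-10.2539 + -4.6765, -0.2912 + -2.7000) = (-14.9304, -2.9912)
End effector: (-14.9304, -2.9912)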